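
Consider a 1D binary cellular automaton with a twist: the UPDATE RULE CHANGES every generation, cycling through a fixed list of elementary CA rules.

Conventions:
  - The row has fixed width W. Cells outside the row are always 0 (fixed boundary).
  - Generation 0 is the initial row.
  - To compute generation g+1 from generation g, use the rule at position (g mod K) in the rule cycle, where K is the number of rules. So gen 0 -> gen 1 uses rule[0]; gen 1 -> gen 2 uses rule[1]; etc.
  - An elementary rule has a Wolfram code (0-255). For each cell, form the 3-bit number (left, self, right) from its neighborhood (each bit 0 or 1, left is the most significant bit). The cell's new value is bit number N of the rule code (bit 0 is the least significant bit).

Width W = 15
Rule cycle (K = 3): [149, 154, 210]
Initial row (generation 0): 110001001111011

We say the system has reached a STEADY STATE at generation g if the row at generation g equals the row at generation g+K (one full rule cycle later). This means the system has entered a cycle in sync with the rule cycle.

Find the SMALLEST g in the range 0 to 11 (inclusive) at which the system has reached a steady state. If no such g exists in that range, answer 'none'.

Gen 0: 110001001111011
Gen 1 (rule 149): 001101100110000
Gen 2 (rule 154): 011001011101000
Gen 3 (rule 210): 101110001100100
Gen 4 (rule 149): 100101100010111
Gen 5 (rule 154): 011001010100110
Gen 6 (rule 210): 101110000011011
Gen 7 (rule 149): 100101111000000
Gen 8 (rule 154): 011001110100000
Gen 9 (rule 210): 101110110010000
Gen 10 (rule 149): 100100001011111
Gen 11 (rule 154): 011010010011110
Gen 12 (rule 210): 101001101101111
Gen 13 (rule 149): 101100000000110
Gen 14 (rule 154): 001010000001101

Answer: none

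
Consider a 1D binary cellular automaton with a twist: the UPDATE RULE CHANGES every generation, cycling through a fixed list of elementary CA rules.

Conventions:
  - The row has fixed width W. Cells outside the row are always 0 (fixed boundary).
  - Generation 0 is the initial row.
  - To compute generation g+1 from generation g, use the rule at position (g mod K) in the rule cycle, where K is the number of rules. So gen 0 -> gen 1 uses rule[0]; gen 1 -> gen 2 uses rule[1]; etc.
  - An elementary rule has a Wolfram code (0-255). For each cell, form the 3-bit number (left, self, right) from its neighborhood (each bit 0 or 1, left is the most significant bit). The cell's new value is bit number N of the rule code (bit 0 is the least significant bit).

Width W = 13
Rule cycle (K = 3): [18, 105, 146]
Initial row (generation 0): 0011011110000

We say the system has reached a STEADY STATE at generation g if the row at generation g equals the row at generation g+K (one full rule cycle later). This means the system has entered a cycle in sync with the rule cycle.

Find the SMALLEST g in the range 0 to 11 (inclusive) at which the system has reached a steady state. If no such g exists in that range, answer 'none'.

Answer: 4

Derivation:
Gen 0: 0011011110000
Gen 1 (rule 18): 0100000001000
Gen 2 (rule 105): 0001111100011
Gen 3 (rule 146): 0010111010100
Gen 4 (rule 18): 0100000000010
Gen 5 (rule 105): 0001111111000
Gen 6 (rule 146): 0010111110100
Gen 7 (rule 18): 0100000000010
Gen 8 (rule 105): 0001111111000
Gen 9 (rule 146): 0010111110100
Gen 10 (rule 18): 0100000000010
Gen 11 (rule 105): 0001111111000
Gen 12 (rule 146): 0010111110100
Gen 13 (rule 18): 0100000000010
Gen 14 (rule 105): 0001111111000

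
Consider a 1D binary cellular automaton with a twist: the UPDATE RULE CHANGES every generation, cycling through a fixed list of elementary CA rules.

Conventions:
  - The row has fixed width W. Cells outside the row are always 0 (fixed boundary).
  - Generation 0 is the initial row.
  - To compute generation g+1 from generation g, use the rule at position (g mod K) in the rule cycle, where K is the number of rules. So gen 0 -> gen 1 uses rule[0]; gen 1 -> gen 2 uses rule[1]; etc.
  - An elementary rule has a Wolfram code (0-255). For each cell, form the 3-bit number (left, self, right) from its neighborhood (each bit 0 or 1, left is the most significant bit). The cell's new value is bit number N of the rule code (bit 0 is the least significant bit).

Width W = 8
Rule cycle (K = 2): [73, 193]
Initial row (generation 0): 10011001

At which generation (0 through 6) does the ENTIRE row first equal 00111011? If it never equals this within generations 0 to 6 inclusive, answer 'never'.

Gen 0: 10011001
Gen 1 (rule 73): 00011000
Gen 2 (rule 193): 11001011
Gen 3 (rule 73): 11000011
Gen 4 (rule 193): 01011001
Gen 5 (rule 73): 00011000
Gen 6 (rule 193): 11001011

Answer: never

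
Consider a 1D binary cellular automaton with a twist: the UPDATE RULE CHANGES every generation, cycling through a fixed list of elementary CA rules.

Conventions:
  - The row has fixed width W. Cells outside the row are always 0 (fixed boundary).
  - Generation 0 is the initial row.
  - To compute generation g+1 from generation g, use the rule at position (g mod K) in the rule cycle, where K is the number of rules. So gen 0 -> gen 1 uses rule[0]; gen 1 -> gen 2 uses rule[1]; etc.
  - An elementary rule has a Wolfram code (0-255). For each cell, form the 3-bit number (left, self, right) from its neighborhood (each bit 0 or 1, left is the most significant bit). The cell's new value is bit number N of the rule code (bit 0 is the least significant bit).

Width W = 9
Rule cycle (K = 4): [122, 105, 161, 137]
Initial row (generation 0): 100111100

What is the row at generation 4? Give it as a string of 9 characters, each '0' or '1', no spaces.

Gen 0: 100111100
Gen 1 (rule 122): 011100110
Gen 2 (rule 105): 010100110
Gen 3 (rule 161): 001000000
Gen 4 (rule 137): 100011111

Answer: 100011111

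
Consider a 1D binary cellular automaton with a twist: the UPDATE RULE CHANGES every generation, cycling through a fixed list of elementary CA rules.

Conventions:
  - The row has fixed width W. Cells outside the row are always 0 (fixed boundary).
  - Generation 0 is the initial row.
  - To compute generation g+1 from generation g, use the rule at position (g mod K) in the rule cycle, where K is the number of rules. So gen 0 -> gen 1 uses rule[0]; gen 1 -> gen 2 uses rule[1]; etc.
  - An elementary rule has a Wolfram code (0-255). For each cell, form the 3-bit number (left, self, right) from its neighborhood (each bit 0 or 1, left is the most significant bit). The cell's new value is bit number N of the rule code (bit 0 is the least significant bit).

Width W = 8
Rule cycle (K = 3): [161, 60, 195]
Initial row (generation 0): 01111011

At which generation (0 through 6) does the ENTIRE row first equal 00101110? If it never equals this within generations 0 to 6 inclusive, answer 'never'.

Gen 0: 01111011
Gen 1 (rule 161): 00110100
Gen 2 (rule 60): 00101110
Gen 3 (rule 195): 11000110
Gen 4 (rule 161): 00010000
Gen 5 (rule 60): 00011000
Gen 6 (rule 195): 11101011

Answer: 2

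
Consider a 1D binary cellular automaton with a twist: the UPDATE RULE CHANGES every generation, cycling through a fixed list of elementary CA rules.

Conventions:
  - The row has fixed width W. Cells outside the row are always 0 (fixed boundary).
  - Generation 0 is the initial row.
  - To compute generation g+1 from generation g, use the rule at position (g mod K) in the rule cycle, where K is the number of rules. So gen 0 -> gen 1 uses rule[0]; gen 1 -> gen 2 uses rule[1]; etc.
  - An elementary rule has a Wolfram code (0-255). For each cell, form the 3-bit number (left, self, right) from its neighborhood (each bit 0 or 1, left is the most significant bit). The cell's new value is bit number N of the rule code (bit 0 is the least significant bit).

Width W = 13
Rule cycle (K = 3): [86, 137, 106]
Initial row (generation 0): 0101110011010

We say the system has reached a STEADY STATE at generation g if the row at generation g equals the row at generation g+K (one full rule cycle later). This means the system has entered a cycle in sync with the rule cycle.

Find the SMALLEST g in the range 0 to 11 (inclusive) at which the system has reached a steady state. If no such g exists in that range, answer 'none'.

Gen 0: 0101110011010
Gen 1 (rule 86): 1100011101011
Gen 2 (rule 137): 1001011000010
Gen 3 (rule 106): 0010111000100
Gen 4 (rule 86): 0110001101110
Gen 5 (rule 137): 0100101001100
Gen 6 (rule 106): 1001010011100
Gen 7 (rule 86): 1111011100110
Gen 8 (rule 137): 1110011000100
Gen 9 (rule 106): 1010111001000
Gen 10 (rule 86): 1010001111100
Gen 11 (rule 137): 0000101111001
Gen 12 (rule 106): 0001011001010
Gen 13 (rule 86): 0011001111011
Gen 14 (rule 137): 1010001110010

Answer: none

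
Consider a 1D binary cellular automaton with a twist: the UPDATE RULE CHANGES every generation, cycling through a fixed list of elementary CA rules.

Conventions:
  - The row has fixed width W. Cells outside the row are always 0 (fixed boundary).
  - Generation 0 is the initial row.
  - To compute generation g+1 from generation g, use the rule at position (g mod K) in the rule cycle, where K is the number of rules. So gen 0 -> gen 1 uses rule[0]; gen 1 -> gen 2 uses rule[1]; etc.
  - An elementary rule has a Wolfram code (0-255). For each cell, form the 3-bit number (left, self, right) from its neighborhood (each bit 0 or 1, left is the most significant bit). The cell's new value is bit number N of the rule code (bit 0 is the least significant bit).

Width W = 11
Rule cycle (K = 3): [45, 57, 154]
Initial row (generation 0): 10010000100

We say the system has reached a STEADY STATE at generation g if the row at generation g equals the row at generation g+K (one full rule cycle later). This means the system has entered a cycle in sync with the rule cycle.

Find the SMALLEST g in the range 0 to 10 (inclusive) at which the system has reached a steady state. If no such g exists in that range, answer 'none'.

Answer: none

Derivation:
Gen 0: 10010000100
Gen 1 (rule 45): 10010110101
Gen 2 (rule 57): 01001101010
Gen 3 (rule 154): 10111000001
Gen 4 (rule 45): 11100011101
Gen 5 (rule 57): 10011010010
Gen 6 (rule 154): 01110001101
Gen 7 (rule 45): 01000101011
Gen 8 (rule 57): 00110010110
Gen 9 (rule 154): 01101100101
Gen 10 (rule 45): 01011000111
Gen 11 (rule 57): 00110110100
Gen 12 (rule 154): 01100100010
Gen 13 (rule 45): 01000101010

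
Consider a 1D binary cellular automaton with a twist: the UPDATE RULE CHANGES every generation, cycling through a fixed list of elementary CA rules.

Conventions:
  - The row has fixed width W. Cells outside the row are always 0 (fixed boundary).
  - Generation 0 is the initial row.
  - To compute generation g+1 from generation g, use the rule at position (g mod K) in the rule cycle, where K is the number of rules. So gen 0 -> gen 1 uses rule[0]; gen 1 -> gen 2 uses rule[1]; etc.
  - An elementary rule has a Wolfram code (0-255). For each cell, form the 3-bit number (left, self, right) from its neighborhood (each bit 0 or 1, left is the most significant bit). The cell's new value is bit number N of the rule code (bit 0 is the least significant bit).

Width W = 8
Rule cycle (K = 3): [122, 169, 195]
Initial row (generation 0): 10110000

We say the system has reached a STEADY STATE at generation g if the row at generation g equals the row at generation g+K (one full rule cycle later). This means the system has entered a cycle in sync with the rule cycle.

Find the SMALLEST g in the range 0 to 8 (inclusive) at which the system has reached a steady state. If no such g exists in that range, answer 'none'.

Answer: 4

Derivation:
Gen 0: 10110000
Gen 1 (rule 122): 01111000
Gen 2 (rule 169): 01110011
Gen 3 (rule 195): 10110101
Gen 4 (rule 122): 01111010
Gen 5 (rule 169): 01110100
Gen 6 (rule 195): 10110001
Gen 7 (rule 122): 01111010
Gen 8 (rule 169): 01110100
Gen 9 (rule 195): 10110001
Gen 10 (rule 122): 01111010
Gen 11 (rule 169): 01110100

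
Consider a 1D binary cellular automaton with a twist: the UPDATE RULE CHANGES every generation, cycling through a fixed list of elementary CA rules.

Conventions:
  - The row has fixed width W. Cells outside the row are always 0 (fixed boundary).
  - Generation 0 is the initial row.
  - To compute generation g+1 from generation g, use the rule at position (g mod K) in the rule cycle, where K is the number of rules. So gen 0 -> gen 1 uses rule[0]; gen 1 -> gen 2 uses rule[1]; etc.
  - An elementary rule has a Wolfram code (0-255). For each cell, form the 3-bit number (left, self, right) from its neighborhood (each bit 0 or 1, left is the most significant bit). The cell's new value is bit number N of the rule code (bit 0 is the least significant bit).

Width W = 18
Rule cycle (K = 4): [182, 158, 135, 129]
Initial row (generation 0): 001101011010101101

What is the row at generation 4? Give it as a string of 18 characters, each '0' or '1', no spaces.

Answer: 001100100110010001

Derivation:
Gen 0: 001101011010101101
Gen 1 (rule 182): 010011100111110011
Gen 2 (rule 158): 111111011111101110
Gen 3 (rule 135): 011110001111000100
Gen 4 (rule 129): 001100100110010001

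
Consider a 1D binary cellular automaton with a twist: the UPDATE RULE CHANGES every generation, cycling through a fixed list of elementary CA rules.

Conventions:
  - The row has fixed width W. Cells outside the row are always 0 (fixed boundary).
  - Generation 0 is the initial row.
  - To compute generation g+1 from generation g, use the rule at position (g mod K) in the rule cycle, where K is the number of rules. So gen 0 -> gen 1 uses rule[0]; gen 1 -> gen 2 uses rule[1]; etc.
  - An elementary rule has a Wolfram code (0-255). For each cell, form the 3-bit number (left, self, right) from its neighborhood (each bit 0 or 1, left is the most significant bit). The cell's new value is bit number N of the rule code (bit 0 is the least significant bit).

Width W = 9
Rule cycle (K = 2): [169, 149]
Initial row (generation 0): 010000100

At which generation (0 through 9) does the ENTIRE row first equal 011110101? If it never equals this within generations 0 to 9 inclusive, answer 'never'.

Answer: never

Derivation:
Gen 0: 010000100
Gen 1 (rule 169): 000110001
Gen 2 (rule 149): 110001101
Gen 3 (rule 169): 100101010
Gen 4 (rule 149): 110101011
Gen 5 (rule 169): 101010110
Gen 6 (rule 149): 101010001
Gen 7 (rule 169): 010100100
Gen 8 (rule 149): 010110111
Gen 9 (rule 169): 001101110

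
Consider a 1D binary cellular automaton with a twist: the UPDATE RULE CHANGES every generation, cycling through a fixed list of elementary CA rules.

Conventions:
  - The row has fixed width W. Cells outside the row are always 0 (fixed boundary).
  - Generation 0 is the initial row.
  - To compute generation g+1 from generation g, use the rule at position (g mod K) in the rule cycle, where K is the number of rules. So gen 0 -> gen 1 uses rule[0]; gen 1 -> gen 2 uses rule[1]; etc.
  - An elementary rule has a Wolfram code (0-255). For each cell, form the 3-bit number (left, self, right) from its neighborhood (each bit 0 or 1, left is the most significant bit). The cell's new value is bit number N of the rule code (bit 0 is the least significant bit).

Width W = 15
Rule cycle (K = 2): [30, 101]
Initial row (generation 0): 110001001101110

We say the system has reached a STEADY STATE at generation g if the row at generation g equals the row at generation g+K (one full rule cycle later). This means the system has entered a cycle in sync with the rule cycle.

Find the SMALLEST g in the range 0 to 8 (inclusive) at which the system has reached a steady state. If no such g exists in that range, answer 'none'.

Gen 0: 110001001101110
Gen 1 (rule 30): 101011111001001
Gen 2 (rule 101): 111100001001001
Gen 3 (rule 30): 100010011111111
Gen 4 (rule 101): 101010000000001
Gen 5 (rule 30): 101011000000011
Gen 6 (rule 101): 111101011111001
Gen 7 (rule 30): 100001010000111
Gen 8 (rule 101): 101101110110001
Gen 9 (rule 30): 101001000101011
Gen 10 (rule 101): 111001010111101

Answer: none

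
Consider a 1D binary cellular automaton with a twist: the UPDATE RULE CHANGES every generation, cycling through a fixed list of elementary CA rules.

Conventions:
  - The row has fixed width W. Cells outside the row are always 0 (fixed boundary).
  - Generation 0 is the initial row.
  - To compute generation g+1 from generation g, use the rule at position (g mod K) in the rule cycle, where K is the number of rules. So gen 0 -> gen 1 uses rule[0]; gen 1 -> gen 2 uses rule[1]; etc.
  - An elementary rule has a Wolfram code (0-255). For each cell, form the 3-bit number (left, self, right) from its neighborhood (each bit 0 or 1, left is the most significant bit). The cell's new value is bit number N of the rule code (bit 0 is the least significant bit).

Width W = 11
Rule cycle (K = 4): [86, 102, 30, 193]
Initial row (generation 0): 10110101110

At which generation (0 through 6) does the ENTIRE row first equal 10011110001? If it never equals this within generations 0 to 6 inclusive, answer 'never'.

Gen 0: 10110101110
Gen 1 (rule 86): 10010100011
Gen 2 (rule 102): 10111100101
Gen 3 (rule 30): 10100011101
Gen 4 (rule 193): 00001001100
Gen 5 (rule 86): 00011110110
Gen 6 (rule 102): 00100011010

Answer: never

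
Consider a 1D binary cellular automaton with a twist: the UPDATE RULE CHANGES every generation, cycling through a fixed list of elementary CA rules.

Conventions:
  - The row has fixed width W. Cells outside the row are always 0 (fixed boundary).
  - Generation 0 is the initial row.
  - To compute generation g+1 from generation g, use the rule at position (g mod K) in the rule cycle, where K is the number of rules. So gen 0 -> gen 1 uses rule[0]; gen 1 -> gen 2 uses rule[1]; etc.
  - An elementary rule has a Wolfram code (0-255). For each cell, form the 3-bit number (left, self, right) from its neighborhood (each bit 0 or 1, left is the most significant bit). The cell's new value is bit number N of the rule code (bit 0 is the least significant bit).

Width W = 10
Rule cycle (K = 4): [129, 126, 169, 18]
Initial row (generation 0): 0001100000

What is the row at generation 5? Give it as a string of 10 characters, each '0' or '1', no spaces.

Answer: 1000000011

Derivation:
Gen 0: 0001100000
Gen 1 (rule 129): 1100001111
Gen 2 (rule 126): 1110011001
Gen 3 (rule 169): 1100010000
Gen 4 (rule 18): 0010101000
Gen 5 (rule 129): 1000000011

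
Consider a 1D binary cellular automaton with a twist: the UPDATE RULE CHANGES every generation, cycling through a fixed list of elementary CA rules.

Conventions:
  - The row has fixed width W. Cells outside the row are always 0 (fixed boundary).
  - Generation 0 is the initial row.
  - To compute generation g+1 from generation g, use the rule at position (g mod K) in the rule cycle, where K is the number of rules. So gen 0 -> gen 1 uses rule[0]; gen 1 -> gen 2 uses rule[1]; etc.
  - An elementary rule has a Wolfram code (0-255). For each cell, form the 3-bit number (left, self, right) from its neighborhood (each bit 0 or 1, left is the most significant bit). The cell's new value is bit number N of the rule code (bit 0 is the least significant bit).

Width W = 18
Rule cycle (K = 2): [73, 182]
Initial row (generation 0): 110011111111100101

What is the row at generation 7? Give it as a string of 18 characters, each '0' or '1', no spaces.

Gen 0: 110011111111100101
Gen 1 (rule 73): 110010000000100000
Gen 2 (rule 182): 001111000001110000
Gen 3 (rule 73): 101001011101010111
Gen 4 (rule 182): 111111101011111010
Gen 5 (rule 73): 100000100010001000
Gen 6 (rule 182): 110001110111011100
Gen 7 (rule 73): 110101010101010101

Answer: 110101010101010101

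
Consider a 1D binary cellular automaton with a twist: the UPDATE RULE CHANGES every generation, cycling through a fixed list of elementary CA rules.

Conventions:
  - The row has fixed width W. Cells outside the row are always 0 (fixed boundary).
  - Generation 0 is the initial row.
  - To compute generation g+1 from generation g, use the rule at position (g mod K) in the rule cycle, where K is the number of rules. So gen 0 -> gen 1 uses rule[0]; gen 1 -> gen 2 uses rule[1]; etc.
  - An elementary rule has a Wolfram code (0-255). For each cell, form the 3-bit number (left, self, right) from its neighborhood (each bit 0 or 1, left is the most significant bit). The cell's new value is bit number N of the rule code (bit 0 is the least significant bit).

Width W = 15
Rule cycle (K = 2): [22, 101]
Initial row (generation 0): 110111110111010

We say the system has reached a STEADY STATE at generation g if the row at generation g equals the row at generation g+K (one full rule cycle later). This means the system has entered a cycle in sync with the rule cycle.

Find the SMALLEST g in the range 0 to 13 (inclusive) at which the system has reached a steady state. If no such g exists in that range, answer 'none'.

Answer: 7

Derivation:
Gen 0: 110111110111010
Gen 1 (rule 22): 000000000000011
Gen 2 (rule 101): 111111111111001
Gen 3 (rule 22): 000000000000111
Gen 4 (rule 101): 111111111110001
Gen 5 (rule 22): 000000000001011
Gen 6 (rule 101): 111111111101101
Gen 7 (rule 22): 000000000000001
Gen 8 (rule 101): 111111111111101
Gen 9 (rule 22): 000000000000001
Gen 10 (rule 101): 111111111111101
Gen 11 (rule 22): 000000000000001
Gen 12 (rule 101): 111111111111101
Gen 13 (rule 22): 000000000000001
Gen 14 (rule 101): 111111111111101
Gen 15 (rule 22): 000000000000001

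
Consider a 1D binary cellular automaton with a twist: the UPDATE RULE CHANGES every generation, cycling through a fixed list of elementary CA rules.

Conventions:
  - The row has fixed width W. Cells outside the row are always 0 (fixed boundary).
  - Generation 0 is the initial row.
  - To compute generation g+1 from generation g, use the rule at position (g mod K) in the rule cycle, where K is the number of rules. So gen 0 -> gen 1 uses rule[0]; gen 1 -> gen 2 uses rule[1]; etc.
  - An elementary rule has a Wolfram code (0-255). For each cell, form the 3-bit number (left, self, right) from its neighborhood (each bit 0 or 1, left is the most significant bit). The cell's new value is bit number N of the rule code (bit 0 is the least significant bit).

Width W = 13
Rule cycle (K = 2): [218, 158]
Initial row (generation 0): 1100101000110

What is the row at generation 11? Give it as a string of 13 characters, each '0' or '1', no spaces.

Gen 0: 1100101000110
Gen 1 (rule 218): 1111000101111
Gen 2 (rule 158): 1110101101110
Gen 3 (rule 218): 1110001101111
Gen 4 (rule 158): 1101011001110
Gen 5 (rule 218): 1100011111111
Gen 6 (rule 158): 1010111111110
Gen 7 (rule 218): 0000111111111
Gen 8 (rule 158): 0001111111110
Gen 9 (rule 218): 0011111111111
Gen 10 (rule 158): 0111111111110
Gen 11 (rule 218): 1111111111111

Answer: 1111111111111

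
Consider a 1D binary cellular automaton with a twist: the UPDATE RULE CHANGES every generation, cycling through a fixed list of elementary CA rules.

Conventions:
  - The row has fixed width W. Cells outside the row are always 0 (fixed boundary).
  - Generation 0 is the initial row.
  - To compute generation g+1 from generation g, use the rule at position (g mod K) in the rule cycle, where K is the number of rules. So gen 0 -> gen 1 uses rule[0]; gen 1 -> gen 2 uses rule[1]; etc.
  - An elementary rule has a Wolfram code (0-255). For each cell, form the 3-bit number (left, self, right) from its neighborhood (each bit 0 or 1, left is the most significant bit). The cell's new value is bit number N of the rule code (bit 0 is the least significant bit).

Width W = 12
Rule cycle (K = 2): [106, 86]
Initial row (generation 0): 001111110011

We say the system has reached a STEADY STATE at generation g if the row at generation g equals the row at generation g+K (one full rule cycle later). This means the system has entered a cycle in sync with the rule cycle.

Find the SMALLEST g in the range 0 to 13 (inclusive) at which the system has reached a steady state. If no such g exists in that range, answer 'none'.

Gen 0: 001111110011
Gen 1 (rule 106): 011000010111
Gen 2 (rule 86): 101100110001
Gen 3 (rule 106): 011101110010
Gen 4 (rule 86): 100100011111
Gen 5 (rule 106): 001000110001
Gen 6 (rule 86): 011101011011
Gen 7 (rule 106): 110110111111
Gen 8 (rule 86): 010010000001
Gen 9 (rule 106): 100100000010
Gen 10 (rule 86): 111110000111
Gen 11 (rule 106): 100010001101
Gen 12 (rule 86): 110111010101
Gen 13 (rule 106): 111101101010
Gen 14 (rule 86): 000100101011
Gen 15 (rule 106): 001001010111

Answer: none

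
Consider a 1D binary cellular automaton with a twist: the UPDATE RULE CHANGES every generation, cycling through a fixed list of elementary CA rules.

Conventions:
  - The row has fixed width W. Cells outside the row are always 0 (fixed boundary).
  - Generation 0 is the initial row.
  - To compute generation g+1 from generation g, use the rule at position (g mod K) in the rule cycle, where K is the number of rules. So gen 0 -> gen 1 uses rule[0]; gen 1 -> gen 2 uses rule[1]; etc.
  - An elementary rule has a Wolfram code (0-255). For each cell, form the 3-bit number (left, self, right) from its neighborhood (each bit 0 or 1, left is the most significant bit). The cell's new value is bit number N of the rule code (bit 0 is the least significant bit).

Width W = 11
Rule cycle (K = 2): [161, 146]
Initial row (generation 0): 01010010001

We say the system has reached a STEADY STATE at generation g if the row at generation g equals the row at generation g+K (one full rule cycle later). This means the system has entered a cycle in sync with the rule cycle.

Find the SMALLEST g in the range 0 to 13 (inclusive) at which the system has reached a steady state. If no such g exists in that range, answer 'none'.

Answer: 3

Derivation:
Gen 0: 01010010001
Gen 1 (rule 161): 00100000100
Gen 2 (rule 146): 01010001010
Gen 3 (rule 161): 00100100100
Gen 4 (rule 146): 01011011010
Gen 5 (rule 161): 00100100100
Gen 6 (rule 146): 01011011010
Gen 7 (rule 161): 00100100100
Gen 8 (rule 146): 01011011010
Gen 9 (rule 161): 00100100100
Gen 10 (rule 146): 01011011010
Gen 11 (rule 161): 00100100100
Gen 12 (rule 146): 01011011010
Gen 13 (rule 161): 00100100100
Gen 14 (rule 146): 01011011010
Gen 15 (rule 161): 00100100100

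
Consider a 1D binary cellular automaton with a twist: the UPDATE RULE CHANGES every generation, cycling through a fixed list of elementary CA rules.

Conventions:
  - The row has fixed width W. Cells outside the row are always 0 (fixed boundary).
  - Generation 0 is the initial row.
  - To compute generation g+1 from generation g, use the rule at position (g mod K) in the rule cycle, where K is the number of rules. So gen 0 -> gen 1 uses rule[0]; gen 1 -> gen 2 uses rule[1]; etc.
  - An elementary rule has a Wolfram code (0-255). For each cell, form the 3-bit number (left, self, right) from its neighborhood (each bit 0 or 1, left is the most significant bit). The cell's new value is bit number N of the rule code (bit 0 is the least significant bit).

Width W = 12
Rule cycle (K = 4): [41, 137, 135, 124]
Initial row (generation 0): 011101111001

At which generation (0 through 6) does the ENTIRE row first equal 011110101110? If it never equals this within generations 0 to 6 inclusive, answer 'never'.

Answer: never

Derivation:
Gen 0: 011101111001
Gen 1 (rule 41): 010011000000
Gen 2 (rule 137): 000010011111
Gen 3 (rule 135): 111110101110
Gen 4 (rule 124): 100011111011
Gen 5 (rule 41): 001010000110
Gen 6 (rule 137): 100000110100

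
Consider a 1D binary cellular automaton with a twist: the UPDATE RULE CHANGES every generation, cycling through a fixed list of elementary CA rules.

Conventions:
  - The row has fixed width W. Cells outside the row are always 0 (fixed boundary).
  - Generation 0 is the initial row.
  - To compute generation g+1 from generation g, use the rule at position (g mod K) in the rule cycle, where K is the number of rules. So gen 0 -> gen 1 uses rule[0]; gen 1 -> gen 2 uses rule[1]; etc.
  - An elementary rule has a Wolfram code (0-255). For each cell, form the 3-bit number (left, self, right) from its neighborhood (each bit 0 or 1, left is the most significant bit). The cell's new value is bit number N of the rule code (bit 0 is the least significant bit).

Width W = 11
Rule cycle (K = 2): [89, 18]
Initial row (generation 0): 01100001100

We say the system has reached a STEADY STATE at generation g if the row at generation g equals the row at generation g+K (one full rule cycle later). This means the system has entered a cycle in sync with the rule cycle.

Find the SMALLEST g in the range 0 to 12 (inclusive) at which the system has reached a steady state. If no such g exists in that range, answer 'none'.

Answer: 2

Derivation:
Gen 0: 01100001100
Gen 1 (rule 89): 01111101111
Gen 2 (rule 18): 10000000000
Gen 3 (rule 89): 01111111111
Gen 4 (rule 18): 10000000000
Gen 5 (rule 89): 01111111111
Gen 6 (rule 18): 10000000000
Gen 7 (rule 89): 01111111111
Gen 8 (rule 18): 10000000000
Gen 9 (rule 89): 01111111111
Gen 10 (rule 18): 10000000000
Gen 11 (rule 89): 01111111111
Gen 12 (rule 18): 10000000000
Gen 13 (rule 89): 01111111111
Gen 14 (rule 18): 10000000000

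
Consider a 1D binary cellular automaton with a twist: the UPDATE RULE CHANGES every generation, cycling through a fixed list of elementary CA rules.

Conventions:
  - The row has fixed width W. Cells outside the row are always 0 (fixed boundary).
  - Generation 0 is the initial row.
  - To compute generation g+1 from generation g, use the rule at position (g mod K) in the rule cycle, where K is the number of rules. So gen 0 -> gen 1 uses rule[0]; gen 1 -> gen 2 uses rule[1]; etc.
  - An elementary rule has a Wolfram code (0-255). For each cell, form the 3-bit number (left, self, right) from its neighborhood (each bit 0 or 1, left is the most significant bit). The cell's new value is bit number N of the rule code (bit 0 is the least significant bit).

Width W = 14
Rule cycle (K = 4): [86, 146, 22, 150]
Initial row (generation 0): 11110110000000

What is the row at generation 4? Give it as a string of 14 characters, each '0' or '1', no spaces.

Answer: 10010101101000

Derivation:
Gen 0: 11110110000000
Gen 1 (rule 86): 00010011000000
Gen 2 (rule 146): 00101100100000
Gen 3 (rule 22): 01100011110000
Gen 4 (rule 150): 10010101101000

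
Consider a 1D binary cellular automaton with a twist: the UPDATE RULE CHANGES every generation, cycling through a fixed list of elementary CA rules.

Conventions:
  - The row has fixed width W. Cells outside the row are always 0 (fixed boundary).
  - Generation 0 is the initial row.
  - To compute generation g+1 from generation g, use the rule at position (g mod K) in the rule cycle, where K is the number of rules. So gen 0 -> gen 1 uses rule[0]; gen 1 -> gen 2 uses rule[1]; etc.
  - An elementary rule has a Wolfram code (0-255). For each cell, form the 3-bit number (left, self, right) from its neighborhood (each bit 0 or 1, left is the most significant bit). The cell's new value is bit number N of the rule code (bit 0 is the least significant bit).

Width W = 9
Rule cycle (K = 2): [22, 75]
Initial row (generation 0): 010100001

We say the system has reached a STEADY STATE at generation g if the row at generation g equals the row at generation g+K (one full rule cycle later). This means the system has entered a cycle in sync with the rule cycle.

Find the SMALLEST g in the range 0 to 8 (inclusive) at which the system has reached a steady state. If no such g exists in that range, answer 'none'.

Answer: 3

Derivation:
Gen 0: 010100001
Gen 1 (rule 22): 110110011
Gen 2 (rule 75): 110110111
Gen 3 (rule 22): 000000000
Gen 4 (rule 75): 111111111
Gen 5 (rule 22): 000000000
Gen 6 (rule 75): 111111111
Gen 7 (rule 22): 000000000
Gen 8 (rule 75): 111111111
Gen 9 (rule 22): 000000000
Gen 10 (rule 75): 111111111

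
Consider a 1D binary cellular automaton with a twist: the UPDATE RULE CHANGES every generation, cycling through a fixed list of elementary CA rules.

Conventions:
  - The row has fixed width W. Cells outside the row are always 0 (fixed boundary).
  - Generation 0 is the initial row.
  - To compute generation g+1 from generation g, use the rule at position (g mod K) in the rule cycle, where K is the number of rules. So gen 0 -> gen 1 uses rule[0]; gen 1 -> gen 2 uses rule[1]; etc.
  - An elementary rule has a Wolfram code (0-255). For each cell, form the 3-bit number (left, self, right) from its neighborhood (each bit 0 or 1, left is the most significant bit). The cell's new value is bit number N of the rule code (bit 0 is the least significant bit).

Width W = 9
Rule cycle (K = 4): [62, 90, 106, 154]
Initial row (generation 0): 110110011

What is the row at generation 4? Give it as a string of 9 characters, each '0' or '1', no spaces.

Gen 0: 110110011
Gen 1 (rule 62): 101101110
Gen 2 (rule 90): 001101011
Gen 3 (rule 106): 011110111
Gen 4 (rule 154): 111100110

Answer: 111100110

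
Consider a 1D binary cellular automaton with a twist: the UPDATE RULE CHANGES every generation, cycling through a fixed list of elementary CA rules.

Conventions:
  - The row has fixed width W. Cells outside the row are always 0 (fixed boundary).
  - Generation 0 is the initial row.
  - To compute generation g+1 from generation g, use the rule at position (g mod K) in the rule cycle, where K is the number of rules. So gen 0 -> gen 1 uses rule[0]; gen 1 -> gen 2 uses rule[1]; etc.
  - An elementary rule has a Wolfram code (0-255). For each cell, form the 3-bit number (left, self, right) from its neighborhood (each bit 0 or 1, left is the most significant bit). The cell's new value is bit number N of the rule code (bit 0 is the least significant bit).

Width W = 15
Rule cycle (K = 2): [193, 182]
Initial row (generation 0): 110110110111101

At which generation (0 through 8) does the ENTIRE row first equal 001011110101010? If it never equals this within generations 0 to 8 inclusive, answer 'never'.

Answer: 6

Derivation:
Gen 0: 110110110111101
Gen 1 (rule 193): 010010010011100
Gen 2 (rule 182): 111111111101010
Gen 3 (rule 193): 011111111100000
Gen 4 (rule 182): 101111111010000
Gen 5 (rule 193): 000111111000111
Gen 6 (rule 182): 001011110101010
Gen 7 (rule 193): 100001110000000
Gen 8 (rule 182): 110010101000000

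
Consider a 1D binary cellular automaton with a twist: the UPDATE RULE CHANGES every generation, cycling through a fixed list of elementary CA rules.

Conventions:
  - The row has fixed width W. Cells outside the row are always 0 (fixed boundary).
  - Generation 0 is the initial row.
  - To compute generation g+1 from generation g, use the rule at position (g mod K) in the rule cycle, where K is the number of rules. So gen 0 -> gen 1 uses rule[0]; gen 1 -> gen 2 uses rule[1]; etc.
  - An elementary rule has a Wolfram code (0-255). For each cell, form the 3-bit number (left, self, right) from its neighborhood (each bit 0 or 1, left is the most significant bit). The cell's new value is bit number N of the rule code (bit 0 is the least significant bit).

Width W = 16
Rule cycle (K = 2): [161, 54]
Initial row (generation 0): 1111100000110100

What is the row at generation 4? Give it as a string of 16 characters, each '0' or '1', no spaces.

Gen 0: 1111100000110100
Gen 1 (rule 161): 0111001110001001
Gen 2 (rule 54): 1000110001011111
Gen 3 (rule 161): 0010000100101110
Gen 4 (rule 54): 0111001111110001

Answer: 0111001111110001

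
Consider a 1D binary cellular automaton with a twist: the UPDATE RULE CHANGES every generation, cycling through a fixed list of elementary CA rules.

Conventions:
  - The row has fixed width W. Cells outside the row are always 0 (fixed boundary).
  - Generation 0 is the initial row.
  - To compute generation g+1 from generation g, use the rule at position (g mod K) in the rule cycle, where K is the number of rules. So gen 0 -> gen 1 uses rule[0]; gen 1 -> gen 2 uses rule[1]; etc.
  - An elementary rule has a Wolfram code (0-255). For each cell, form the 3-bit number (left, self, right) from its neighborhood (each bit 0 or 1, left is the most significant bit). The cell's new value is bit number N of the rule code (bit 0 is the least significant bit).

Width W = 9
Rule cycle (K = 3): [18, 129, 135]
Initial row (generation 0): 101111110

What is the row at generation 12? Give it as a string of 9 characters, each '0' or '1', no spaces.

Answer: 111111011

Derivation:
Gen 0: 101111110
Gen 1 (rule 18): 000000001
Gen 2 (rule 129): 111111100
Gen 3 (rule 135): 011111001
Gen 4 (rule 18): 100000110
Gen 5 (rule 129): 001110000
Gen 6 (rule 135): 110100111
Gen 7 (rule 18): 000011000
Gen 8 (rule 129): 111000011
Gen 9 (rule 135): 010011100
Gen 10 (rule 18): 101100010
Gen 11 (rule 129): 000001000
Gen 12 (rule 135): 111111011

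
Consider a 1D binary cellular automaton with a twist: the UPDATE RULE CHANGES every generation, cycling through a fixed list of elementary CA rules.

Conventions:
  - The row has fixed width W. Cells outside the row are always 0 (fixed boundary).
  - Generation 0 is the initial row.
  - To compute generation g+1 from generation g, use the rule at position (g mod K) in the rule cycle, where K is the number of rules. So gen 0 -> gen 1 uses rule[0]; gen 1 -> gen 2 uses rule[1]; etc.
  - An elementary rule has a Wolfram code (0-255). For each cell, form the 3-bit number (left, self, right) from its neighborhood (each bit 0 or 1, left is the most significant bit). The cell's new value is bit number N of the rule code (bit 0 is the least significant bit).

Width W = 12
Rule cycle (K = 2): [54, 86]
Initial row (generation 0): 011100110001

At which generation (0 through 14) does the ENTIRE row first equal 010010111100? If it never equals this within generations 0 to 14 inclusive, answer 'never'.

Answer: never

Derivation:
Gen 0: 011100110001
Gen 1 (rule 54): 100011001011
Gen 2 (rule 86): 110101111001
Gen 3 (rule 54): 001110000111
Gen 4 (rule 86): 010011001001
Gen 5 (rule 54): 111100111111
Gen 6 (rule 86): 000111000001
Gen 7 (rule 54): 001000100011
Gen 8 (rule 86): 011101110101
Gen 9 (rule 54): 100010001111
Gen 10 (rule 86): 110111010001
Gen 11 (rule 54): 001000111011
Gen 12 (rule 86): 011101001001
Gen 13 (rule 54): 100011111111
Gen 14 (rule 86): 110100000001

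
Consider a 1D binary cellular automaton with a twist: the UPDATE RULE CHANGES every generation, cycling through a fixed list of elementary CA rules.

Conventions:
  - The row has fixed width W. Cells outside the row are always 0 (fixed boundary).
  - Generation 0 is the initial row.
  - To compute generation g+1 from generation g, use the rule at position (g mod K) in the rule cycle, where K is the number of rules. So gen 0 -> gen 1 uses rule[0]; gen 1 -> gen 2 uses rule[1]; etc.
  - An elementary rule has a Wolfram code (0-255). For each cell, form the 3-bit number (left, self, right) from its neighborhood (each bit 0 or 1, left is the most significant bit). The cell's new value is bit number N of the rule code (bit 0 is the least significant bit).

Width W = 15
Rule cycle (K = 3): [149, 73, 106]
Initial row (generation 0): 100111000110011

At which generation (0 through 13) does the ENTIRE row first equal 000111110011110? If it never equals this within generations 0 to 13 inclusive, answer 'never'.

Answer: never

Derivation:
Gen 0: 100111000110011
Gen 1 (rule 149): 110010110001000
Gen 2 (rule 73): 110000110100011
Gen 3 (rule 106): 110001111000111
Gen 4 (rule 149): 001100110110010
Gen 5 (rule 73): 101100110110000
Gen 6 (rule 106): 011101111110000
Gen 7 (rule 149): 001000111101111
Gen 8 (rule 73): 100010100101001
Gen 9 (rule 106): 000101001010010
Gen 10 (rule 149): 110101101011011
Gen 11 (rule 73): 110001100011011
Gen 12 (rule 106): 110011100111111
Gen 13 (rule 149): 001001010011110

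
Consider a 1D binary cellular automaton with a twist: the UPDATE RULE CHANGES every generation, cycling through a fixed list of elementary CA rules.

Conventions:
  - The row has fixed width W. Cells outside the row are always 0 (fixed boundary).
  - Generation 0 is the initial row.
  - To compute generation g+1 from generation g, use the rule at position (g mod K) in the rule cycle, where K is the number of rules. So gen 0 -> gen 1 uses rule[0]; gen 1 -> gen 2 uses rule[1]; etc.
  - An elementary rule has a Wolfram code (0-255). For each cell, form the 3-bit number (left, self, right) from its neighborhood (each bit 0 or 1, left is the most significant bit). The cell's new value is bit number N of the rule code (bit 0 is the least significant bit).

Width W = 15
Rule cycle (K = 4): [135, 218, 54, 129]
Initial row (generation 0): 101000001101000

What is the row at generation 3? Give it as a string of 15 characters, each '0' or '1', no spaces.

Gen 0: 101000001101000
Gen 1 (rule 135): 101011110001011
Gen 2 (rule 218): 000011111010011
Gen 3 (rule 54): 000100000111100

Answer: 000100000111100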